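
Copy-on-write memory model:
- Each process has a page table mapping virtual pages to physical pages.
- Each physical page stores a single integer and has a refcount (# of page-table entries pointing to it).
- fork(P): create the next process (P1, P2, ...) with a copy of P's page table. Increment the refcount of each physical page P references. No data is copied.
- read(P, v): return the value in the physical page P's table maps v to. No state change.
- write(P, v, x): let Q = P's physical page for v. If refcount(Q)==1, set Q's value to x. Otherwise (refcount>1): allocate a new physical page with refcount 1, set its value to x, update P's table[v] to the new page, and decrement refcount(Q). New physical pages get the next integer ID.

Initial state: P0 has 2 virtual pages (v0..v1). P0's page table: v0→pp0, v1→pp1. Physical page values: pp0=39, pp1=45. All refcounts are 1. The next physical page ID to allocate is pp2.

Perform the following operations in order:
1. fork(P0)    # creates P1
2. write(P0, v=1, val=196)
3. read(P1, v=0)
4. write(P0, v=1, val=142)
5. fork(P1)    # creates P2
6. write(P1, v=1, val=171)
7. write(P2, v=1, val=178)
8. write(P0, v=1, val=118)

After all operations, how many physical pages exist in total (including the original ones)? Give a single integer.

Answer: 4

Derivation:
Op 1: fork(P0) -> P1. 2 ppages; refcounts: pp0:2 pp1:2
Op 2: write(P0, v1, 196). refcount(pp1)=2>1 -> COPY to pp2. 3 ppages; refcounts: pp0:2 pp1:1 pp2:1
Op 3: read(P1, v0) -> 39. No state change.
Op 4: write(P0, v1, 142). refcount(pp2)=1 -> write in place. 3 ppages; refcounts: pp0:2 pp1:1 pp2:1
Op 5: fork(P1) -> P2. 3 ppages; refcounts: pp0:3 pp1:2 pp2:1
Op 6: write(P1, v1, 171). refcount(pp1)=2>1 -> COPY to pp3. 4 ppages; refcounts: pp0:3 pp1:1 pp2:1 pp3:1
Op 7: write(P2, v1, 178). refcount(pp1)=1 -> write in place. 4 ppages; refcounts: pp0:3 pp1:1 pp2:1 pp3:1
Op 8: write(P0, v1, 118). refcount(pp2)=1 -> write in place. 4 ppages; refcounts: pp0:3 pp1:1 pp2:1 pp3:1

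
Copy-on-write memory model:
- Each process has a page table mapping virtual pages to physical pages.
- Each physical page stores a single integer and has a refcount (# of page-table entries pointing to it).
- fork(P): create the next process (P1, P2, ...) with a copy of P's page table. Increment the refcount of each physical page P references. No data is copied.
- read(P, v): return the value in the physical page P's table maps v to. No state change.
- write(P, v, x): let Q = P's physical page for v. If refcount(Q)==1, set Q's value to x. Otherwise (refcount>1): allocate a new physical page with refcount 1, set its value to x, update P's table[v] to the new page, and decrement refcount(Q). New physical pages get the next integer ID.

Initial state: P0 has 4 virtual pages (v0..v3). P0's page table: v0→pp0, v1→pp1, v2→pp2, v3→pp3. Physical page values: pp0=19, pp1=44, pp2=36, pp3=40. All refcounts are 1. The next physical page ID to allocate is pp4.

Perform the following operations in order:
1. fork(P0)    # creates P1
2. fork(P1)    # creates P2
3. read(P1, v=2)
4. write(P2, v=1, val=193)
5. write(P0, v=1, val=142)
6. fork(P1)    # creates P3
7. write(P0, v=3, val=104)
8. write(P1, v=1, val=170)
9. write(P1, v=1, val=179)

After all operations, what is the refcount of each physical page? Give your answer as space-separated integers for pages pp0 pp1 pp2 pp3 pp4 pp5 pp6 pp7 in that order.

Op 1: fork(P0) -> P1. 4 ppages; refcounts: pp0:2 pp1:2 pp2:2 pp3:2
Op 2: fork(P1) -> P2. 4 ppages; refcounts: pp0:3 pp1:3 pp2:3 pp3:3
Op 3: read(P1, v2) -> 36. No state change.
Op 4: write(P2, v1, 193). refcount(pp1)=3>1 -> COPY to pp4. 5 ppages; refcounts: pp0:3 pp1:2 pp2:3 pp3:3 pp4:1
Op 5: write(P0, v1, 142). refcount(pp1)=2>1 -> COPY to pp5. 6 ppages; refcounts: pp0:3 pp1:1 pp2:3 pp3:3 pp4:1 pp5:1
Op 6: fork(P1) -> P3. 6 ppages; refcounts: pp0:4 pp1:2 pp2:4 pp3:4 pp4:1 pp5:1
Op 7: write(P0, v3, 104). refcount(pp3)=4>1 -> COPY to pp6. 7 ppages; refcounts: pp0:4 pp1:2 pp2:4 pp3:3 pp4:1 pp5:1 pp6:1
Op 8: write(P1, v1, 170). refcount(pp1)=2>1 -> COPY to pp7. 8 ppages; refcounts: pp0:4 pp1:1 pp2:4 pp3:3 pp4:1 pp5:1 pp6:1 pp7:1
Op 9: write(P1, v1, 179). refcount(pp7)=1 -> write in place. 8 ppages; refcounts: pp0:4 pp1:1 pp2:4 pp3:3 pp4:1 pp5:1 pp6:1 pp7:1

Answer: 4 1 4 3 1 1 1 1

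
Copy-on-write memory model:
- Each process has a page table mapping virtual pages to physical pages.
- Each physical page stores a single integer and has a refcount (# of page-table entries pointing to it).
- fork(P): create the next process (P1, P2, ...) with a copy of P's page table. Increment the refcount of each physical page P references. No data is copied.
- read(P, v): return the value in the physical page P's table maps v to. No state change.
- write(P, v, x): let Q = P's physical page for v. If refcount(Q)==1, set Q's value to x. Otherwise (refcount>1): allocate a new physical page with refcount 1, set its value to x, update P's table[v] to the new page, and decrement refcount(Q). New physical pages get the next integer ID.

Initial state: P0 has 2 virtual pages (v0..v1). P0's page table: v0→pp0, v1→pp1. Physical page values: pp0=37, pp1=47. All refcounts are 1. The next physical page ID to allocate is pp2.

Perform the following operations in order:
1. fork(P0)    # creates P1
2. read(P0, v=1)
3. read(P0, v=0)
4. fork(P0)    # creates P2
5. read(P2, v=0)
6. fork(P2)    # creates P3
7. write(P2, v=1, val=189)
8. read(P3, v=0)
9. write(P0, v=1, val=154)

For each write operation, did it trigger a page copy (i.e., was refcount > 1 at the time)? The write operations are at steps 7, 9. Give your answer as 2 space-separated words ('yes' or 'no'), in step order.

Op 1: fork(P0) -> P1. 2 ppages; refcounts: pp0:2 pp1:2
Op 2: read(P0, v1) -> 47. No state change.
Op 3: read(P0, v0) -> 37. No state change.
Op 4: fork(P0) -> P2. 2 ppages; refcounts: pp0:3 pp1:3
Op 5: read(P2, v0) -> 37. No state change.
Op 6: fork(P2) -> P3. 2 ppages; refcounts: pp0:4 pp1:4
Op 7: write(P2, v1, 189). refcount(pp1)=4>1 -> COPY to pp2. 3 ppages; refcounts: pp0:4 pp1:3 pp2:1
Op 8: read(P3, v0) -> 37. No state change.
Op 9: write(P0, v1, 154). refcount(pp1)=3>1 -> COPY to pp3. 4 ppages; refcounts: pp0:4 pp1:2 pp2:1 pp3:1

yes yes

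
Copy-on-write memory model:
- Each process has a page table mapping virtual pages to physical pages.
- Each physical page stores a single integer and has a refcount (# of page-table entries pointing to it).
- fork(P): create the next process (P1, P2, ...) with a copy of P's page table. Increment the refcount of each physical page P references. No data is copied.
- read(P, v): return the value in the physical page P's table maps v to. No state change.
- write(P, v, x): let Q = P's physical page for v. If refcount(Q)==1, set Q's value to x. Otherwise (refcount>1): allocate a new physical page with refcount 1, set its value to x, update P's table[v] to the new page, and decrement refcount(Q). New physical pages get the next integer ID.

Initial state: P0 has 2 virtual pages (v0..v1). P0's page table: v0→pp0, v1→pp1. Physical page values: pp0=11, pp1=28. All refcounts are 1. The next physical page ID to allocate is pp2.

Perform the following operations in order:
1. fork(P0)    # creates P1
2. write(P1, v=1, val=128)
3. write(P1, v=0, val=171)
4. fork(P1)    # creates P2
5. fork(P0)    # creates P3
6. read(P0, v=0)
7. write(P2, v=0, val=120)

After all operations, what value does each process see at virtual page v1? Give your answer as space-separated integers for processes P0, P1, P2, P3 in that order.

Answer: 28 128 128 28

Derivation:
Op 1: fork(P0) -> P1. 2 ppages; refcounts: pp0:2 pp1:2
Op 2: write(P1, v1, 128). refcount(pp1)=2>1 -> COPY to pp2. 3 ppages; refcounts: pp0:2 pp1:1 pp2:1
Op 3: write(P1, v0, 171). refcount(pp0)=2>1 -> COPY to pp3. 4 ppages; refcounts: pp0:1 pp1:1 pp2:1 pp3:1
Op 4: fork(P1) -> P2. 4 ppages; refcounts: pp0:1 pp1:1 pp2:2 pp3:2
Op 5: fork(P0) -> P3. 4 ppages; refcounts: pp0:2 pp1:2 pp2:2 pp3:2
Op 6: read(P0, v0) -> 11. No state change.
Op 7: write(P2, v0, 120). refcount(pp3)=2>1 -> COPY to pp4. 5 ppages; refcounts: pp0:2 pp1:2 pp2:2 pp3:1 pp4:1
P0: v1 -> pp1 = 28
P1: v1 -> pp2 = 128
P2: v1 -> pp2 = 128
P3: v1 -> pp1 = 28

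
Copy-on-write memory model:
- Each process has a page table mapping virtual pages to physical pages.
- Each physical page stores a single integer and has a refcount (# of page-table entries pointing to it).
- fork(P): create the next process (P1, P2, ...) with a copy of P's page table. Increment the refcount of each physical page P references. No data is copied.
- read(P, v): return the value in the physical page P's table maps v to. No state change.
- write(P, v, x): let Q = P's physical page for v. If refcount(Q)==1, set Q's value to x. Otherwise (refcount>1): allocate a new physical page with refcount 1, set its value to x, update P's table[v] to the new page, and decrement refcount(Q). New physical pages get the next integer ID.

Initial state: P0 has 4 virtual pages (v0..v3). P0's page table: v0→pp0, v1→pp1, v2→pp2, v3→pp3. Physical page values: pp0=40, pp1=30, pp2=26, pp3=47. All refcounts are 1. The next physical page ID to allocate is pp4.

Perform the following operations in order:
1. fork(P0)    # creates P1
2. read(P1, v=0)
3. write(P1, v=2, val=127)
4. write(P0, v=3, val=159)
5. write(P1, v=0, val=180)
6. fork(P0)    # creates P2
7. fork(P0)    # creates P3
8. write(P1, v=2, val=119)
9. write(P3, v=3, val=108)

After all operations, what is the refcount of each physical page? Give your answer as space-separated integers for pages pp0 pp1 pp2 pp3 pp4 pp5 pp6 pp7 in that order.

Answer: 3 4 3 1 1 2 1 1

Derivation:
Op 1: fork(P0) -> P1. 4 ppages; refcounts: pp0:2 pp1:2 pp2:2 pp3:2
Op 2: read(P1, v0) -> 40. No state change.
Op 3: write(P1, v2, 127). refcount(pp2)=2>1 -> COPY to pp4. 5 ppages; refcounts: pp0:2 pp1:2 pp2:1 pp3:2 pp4:1
Op 4: write(P0, v3, 159). refcount(pp3)=2>1 -> COPY to pp5. 6 ppages; refcounts: pp0:2 pp1:2 pp2:1 pp3:1 pp4:1 pp5:1
Op 5: write(P1, v0, 180). refcount(pp0)=2>1 -> COPY to pp6. 7 ppages; refcounts: pp0:1 pp1:2 pp2:1 pp3:1 pp4:1 pp5:1 pp6:1
Op 6: fork(P0) -> P2. 7 ppages; refcounts: pp0:2 pp1:3 pp2:2 pp3:1 pp4:1 pp5:2 pp6:1
Op 7: fork(P0) -> P3. 7 ppages; refcounts: pp0:3 pp1:4 pp2:3 pp3:1 pp4:1 pp5:3 pp6:1
Op 8: write(P1, v2, 119). refcount(pp4)=1 -> write in place. 7 ppages; refcounts: pp0:3 pp1:4 pp2:3 pp3:1 pp4:1 pp5:3 pp6:1
Op 9: write(P3, v3, 108). refcount(pp5)=3>1 -> COPY to pp7. 8 ppages; refcounts: pp0:3 pp1:4 pp2:3 pp3:1 pp4:1 pp5:2 pp6:1 pp7:1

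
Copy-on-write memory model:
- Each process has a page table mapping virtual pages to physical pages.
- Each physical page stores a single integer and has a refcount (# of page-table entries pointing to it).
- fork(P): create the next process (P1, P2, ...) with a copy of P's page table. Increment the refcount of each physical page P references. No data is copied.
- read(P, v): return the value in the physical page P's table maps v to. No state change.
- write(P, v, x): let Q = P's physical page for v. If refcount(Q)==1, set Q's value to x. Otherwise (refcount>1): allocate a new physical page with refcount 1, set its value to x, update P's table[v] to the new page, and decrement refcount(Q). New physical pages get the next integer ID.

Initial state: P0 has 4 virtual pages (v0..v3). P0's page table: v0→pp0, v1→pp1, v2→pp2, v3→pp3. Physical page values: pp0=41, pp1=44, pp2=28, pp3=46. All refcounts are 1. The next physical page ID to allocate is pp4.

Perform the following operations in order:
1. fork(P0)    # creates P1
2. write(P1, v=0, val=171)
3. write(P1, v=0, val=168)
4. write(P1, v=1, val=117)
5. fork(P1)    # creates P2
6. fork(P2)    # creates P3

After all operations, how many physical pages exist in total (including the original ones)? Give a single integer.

Op 1: fork(P0) -> P1. 4 ppages; refcounts: pp0:2 pp1:2 pp2:2 pp3:2
Op 2: write(P1, v0, 171). refcount(pp0)=2>1 -> COPY to pp4. 5 ppages; refcounts: pp0:1 pp1:2 pp2:2 pp3:2 pp4:1
Op 3: write(P1, v0, 168). refcount(pp4)=1 -> write in place. 5 ppages; refcounts: pp0:1 pp1:2 pp2:2 pp3:2 pp4:1
Op 4: write(P1, v1, 117). refcount(pp1)=2>1 -> COPY to pp5. 6 ppages; refcounts: pp0:1 pp1:1 pp2:2 pp3:2 pp4:1 pp5:1
Op 5: fork(P1) -> P2. 6 ppages; refcounts: pp0:1 pp1:1 pp2:3 pp3:3 pp4:2 pp5:2
Op 6: fork(P2) -> P3. 6 ppages; refcounts: pp0:1 pp1:1 pp2:4 pp3:4 pp4:3 pp5:3

Answer: 6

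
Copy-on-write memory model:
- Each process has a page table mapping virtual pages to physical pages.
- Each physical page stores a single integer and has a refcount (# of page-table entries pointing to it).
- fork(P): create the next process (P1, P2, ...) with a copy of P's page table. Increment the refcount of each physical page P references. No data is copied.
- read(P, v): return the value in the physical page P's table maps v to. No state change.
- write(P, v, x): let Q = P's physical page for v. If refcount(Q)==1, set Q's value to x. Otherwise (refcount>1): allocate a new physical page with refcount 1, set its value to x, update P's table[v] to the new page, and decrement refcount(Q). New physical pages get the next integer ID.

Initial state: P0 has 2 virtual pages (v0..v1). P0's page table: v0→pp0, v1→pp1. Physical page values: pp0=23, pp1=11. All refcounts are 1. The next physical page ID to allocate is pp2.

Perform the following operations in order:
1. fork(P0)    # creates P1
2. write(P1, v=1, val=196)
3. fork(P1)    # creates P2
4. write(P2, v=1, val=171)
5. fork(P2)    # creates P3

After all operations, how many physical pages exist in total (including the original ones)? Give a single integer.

Op 1: fork(P0) -> P1. 2 ppages; refcounts: pp0:2 pp1:2
Op 2: write(P1, v1, 196). refcount(pp1)=2>1 -> COPY to pp2. 3 ppages; refcounts: pp0:2 pp1:1 pp2:1
Op 3: fork(P1) -> P2. 3 ppages; refcounts: pp0:3 pp1:1 pp2:2
Op 4: write(P2, v1, 171). refcount(pp2)=2>1 -> COPY to pp3. 4 ppages; refcounts: pp0:3 pp1:1 pp2:1 pp3:1
Op 5: fork(P2) -> P3. 4 ppages; refcounts: pp0:4 pp1:1 pp2:1 pp3:2

Answer: 4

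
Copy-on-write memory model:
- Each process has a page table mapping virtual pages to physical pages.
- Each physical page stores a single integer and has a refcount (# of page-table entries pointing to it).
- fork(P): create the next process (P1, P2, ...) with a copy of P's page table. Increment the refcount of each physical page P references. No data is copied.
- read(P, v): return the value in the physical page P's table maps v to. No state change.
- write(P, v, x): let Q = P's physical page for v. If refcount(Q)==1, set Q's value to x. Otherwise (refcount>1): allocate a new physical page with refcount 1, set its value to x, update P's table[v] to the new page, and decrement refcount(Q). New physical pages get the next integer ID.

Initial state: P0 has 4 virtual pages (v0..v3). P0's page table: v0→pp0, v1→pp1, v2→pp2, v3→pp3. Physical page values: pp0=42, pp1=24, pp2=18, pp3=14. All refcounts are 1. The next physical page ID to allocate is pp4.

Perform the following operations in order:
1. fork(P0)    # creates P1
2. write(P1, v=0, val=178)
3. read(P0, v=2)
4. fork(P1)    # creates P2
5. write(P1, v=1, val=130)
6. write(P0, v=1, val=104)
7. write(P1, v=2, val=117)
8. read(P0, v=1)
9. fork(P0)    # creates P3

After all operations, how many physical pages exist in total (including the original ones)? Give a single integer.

Op 1: fork(P0) -> P1. 4 ppages; refcounts: pp0:2 pp1:2 pp2:2 pp3:2
Op 2: write(P1, v0, 178). refcount(pp0)=2>1 -> COPY to pp4. 5 ppages; refcounts: pp0:1 pp1:2 pp2:2 pp3:2 pp4:1
Op 3: read(P0, v2) -> 18. No state change.
Op 4: fork(P1) -> P2. 5 ppages; refcounts: pp0:1 pp1:3 pp2:3 pp3:3 pp4:2
Op 5: write(P1, v1, 130). refcount(pp1)=3>1 -> COPY to pp5. 6 ppages; refcounts: pp0:1 pp1:2 pp2:3 pp3:3 pp4:2 pp5:1
Op 6: write(P0, v1, 104). refcount(pp1)=2>1 -> COPY to pp6. 7 ppages; refcounts: pp0:1 pp1:1 pp2:3 pp3:3 pp4:2 pp5:1 pp6:1
Op 7: write(P1, v2, 117). refcount(pp2)=3>1 -> COPY to pp7. 8 ppages; refcounts: pp0:1 pp1:1 pp2:2 pp3:3 pp4:2 pp5:1 pp6:1 pp7:1
Op 8: read(P0, v1) -> 104. No state change.
Op 9: fork(P0) -> P3. 8 ppages; refcounts: pp0:2 pp1:1 pp2:3 pp3:4 pp4:2 pp5:1 pp6:2 pp7:1

Answer: 8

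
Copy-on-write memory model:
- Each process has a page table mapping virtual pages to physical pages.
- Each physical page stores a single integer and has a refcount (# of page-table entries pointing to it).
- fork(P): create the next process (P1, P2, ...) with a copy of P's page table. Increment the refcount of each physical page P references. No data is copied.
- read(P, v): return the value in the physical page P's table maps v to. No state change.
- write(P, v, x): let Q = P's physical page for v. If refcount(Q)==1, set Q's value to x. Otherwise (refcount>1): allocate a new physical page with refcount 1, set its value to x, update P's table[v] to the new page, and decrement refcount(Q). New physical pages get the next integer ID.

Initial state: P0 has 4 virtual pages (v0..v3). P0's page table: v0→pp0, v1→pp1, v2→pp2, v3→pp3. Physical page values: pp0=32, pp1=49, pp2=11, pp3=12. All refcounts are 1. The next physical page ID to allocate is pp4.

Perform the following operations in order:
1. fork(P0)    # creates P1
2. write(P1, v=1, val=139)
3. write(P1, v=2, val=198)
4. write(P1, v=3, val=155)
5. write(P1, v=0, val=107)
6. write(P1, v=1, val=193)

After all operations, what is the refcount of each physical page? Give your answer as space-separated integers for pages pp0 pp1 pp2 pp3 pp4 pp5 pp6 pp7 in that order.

Answer: 1 1 1 1 1 1 1 1

Derivation:
Op 1: fork(P0) -> P1. 4 ppages; refcounts: pp0:2 pp1:2 pp2:2 pp3:2
Op 2: write(P1, v1, 139). refcount(pp1)=2>1 -> COPY to pp4. 5 ppages; refcounts: pp0:2 pp1:1 pp2:2 pp3:2 pp4:1
Op 3: write(P1, v2, 198). refcount(pp2)=2>1 -> COPY to pp5. 6 ppages; refcounts: pp0:2 pp1:1 pp2:1 pp3:2 pp4:1 pp5:1
Op 4: write(P1, v3, 155). refcount(pp3)=2>1 -> COPY to pp6. 7 ppages; refcounts: pp0:2 pp1:1 pp2:1 pp3:1 pp4:1 pp5:1 pp6:1
Op 5: write(P1, v0, 107). refcount(pp0)=2>1 -> COPY to pp7. 8 ppages; refcounts: pp0:1 pp1:1 pp2:1 pp3:1 pp4:1 pp5:1 pp6:1 pp7:1
Op 6: write(P1, v1, 193). refcount(pp4)=1 -> write in place. 8 ppages; refcounts: pp0:1 pp1:1 pp2:1 pp3:1 pp4:1 pp5:1 pp6:1 pp7:1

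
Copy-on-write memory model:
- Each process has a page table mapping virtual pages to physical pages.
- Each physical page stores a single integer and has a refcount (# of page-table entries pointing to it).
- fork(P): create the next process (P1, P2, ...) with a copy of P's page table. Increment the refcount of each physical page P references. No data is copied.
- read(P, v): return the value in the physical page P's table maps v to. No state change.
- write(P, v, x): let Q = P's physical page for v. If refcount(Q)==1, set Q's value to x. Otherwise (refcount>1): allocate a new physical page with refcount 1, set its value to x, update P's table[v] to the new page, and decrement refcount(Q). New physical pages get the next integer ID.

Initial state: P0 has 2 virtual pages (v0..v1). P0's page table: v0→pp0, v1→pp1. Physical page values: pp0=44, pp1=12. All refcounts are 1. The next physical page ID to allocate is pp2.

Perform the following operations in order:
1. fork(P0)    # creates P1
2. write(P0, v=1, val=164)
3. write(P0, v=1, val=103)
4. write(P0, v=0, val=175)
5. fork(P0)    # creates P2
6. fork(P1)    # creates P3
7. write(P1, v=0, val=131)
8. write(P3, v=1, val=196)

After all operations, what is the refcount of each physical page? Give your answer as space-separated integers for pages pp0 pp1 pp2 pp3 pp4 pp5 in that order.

Op 1: fork(P0) -> P1. 2 ppages; refcounts: pp0:2 pp1:2
Op 2: write(P0, v1, 164). refcount(pp1)=2>1 -> COPY to pp2. 3 ppages; refcounts: pp0:2 pp1:1 pp2:1
Op 3: write(P0, v1, 103). refcount(pp2)=1 -> write in place. 3 ppages; refcounts: pp0:2 pp1:1 pp2:1
Op 4: write(P0, v0, 175). refcount(pp0)=2>1 -> COPY to pp3. 4 ppages; refcounts: pp0:1 pp1:1 pp2:1 pp3:1
Op 5: fork(P0) -> P2. 4 ppages; refcounts: pp0:1 pp1:1 pp2:2 pp3:2
Op 6: fork(P1) -> P3. 4 ppages; refcounts: pp0:2 pp1:2 pp2:2 pp3:2
Op 7: write(P1, v0, 131). refcount(pp0)=2>1 -> COPY to pp4. 5 ppages; refcounts: pp0:1 pp1:2 pp2:2 pp3:2 pp4:1
Op 8: write(P3, v1, 196). refcount(pp1)=2>1 -> COPY to pp5. 6 ppages; refcounts: pp0:1 pp1:1 pp2:2 pp3:2 pp4:1 pp5:1

Answer: 1 1 2 2 1 1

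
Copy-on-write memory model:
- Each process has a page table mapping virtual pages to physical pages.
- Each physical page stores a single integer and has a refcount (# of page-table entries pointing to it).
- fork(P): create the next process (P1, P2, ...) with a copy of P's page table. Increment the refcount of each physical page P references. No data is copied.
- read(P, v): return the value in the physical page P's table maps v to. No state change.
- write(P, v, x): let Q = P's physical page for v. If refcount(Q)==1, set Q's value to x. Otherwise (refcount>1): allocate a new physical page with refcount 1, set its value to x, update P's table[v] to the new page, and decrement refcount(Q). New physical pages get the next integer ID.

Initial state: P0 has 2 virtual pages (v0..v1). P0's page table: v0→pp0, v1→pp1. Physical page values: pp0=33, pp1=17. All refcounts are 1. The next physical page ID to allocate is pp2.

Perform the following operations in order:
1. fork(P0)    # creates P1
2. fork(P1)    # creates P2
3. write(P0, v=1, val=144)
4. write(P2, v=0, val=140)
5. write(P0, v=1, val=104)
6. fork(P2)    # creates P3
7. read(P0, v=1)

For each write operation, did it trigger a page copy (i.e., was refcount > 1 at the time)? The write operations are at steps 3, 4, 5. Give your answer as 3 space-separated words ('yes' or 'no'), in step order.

Op 1: fork(P0) -> P1. 2 ppages; refcounts: pp0:2 pp1:2
Op 2: fork(P1) -> P2. 2 ppages; refcounts: pp0:3 pp1:3
Op 3: write(P0, v1, 144). refcount(pp1)=3>1 -> COPY to pp2. 3 ppages; refcounts: pp0:3 pp1:2 pp2:1
Op 4: write(P2, v0, 140). refcount(pp0)=3>1 -> COPY to pp3. 4 ppages; refcounts: pp0:2 pp1:2 pp2:1 pp3:1
Op 5: write(P0, v1, 104). refcount(pp2)=1 -> write in place. 4 ppages; refcounts: pp0:2 pp1:2 pp2:1 pp3:1
Op 6: fork(P2) -> P3. 4 ppages; refcounts: pp0:2 pp1:3 pp2:1 pp3:2
Op 7: read(P0, v1) -> 104. No state change.

yes yes no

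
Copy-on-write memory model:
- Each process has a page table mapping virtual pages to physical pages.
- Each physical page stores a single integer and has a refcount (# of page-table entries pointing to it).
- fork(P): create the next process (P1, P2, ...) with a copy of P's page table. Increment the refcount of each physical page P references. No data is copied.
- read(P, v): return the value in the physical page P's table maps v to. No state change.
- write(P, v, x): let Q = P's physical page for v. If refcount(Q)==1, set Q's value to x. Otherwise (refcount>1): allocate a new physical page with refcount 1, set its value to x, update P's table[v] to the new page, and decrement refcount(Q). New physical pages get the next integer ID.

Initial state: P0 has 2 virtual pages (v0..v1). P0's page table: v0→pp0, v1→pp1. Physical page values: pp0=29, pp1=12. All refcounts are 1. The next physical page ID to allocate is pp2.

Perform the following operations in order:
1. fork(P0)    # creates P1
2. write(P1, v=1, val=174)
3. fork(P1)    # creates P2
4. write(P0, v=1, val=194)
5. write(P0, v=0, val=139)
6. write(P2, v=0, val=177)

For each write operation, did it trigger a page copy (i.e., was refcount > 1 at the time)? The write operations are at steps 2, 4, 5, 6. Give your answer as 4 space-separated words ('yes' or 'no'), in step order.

Op 1: fork(P0) -> P1. 2 ppages; refcounts: pp0:2 pp1:2
Op 2: write(P1, v1, 174). refcount(pp1)=2>1 -> COPY to pp2. 3 ppages; refcounts: pp0:2 pp1:1 pp2:1
Op 3: fork(P1) -> P2. 3 ppages; refcounts: pp0:3 pp1:1 pp2:2
Op 4: write(P0, v1, 194). refcount(pp1)=1 -> write in place. 3 ppages; refcounts: pp0:3 pp1:1 pp2:2
Op 5: write(P0, v0, 139). refcount(pp0)=3>1 -> COPY to pp3. 4 ppages; refcounts: pp0:2 pp1:1 pp2:2 pp3:1
Op 6: write(P2, v0, 177). refcount(pp0)=2>1 -> COPY to pp4. 5 ppages; refcounts: pp0:1 pp1:1 pp2:2 pp3:1 pp4:1

yes no yes yes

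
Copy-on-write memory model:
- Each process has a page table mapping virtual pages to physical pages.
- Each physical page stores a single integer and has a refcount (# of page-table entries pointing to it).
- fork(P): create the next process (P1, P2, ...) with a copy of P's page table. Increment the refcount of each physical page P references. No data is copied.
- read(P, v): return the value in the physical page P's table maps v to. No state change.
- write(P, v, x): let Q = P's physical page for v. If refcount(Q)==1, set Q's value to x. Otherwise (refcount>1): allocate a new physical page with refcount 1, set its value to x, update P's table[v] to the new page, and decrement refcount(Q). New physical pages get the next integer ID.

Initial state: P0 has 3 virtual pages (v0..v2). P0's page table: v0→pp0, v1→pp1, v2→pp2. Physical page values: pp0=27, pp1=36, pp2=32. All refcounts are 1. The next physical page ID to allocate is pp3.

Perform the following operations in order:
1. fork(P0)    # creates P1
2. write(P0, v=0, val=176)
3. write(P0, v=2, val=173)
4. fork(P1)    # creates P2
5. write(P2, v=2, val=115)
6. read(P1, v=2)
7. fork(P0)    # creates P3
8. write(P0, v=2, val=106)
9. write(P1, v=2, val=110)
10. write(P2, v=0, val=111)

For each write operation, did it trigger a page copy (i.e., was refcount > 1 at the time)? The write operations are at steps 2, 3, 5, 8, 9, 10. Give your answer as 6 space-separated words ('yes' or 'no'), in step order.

Op 1: fork(P0) -> P1. 3 ppages; refcounts: pp0:2 pp1:2 pp2:2
Op 2: write(P0, v0, 176). refcount(pp0)=2>1 -> COPY to pp3. 4 ppages; refcounts: pp0:1 pp1:2 pp2:2 pp3:1
Op 3: write(P0, v2, 173). refcount(pp2)=2>1 -> COPY to pp4. 5 ppages; refcounts: pp0:1 pp1:2 pp2:1 pp3:1 pp4:1
Op 4: fork(P1) -> P2. 5 ppages; refcounts: pp0:2 pp1:3 pp2:2 pp3:1 pp4:1
Op 5: write(P2, v2, 115). refcount(pp2)=2>1 -> COPY to pp5. 6 ppages; refcounts: pp0:2 pp1:3 pp2:1 pp3:1 pp4:1 pp5:1
Op 6: read(P1, v2) -> 32. No state change.
Op 7: fork(P0) -> P3. 6 ppages; refcounts: pp0:2 pp1:4 pp2:1 pp3:2 pp4:2 pp5:1
Op 8: write(P0, v2, 106). refcount(pp4)=2>1 -> COPY to pp6. 7 ppages; refcounts: pp0:2 pp1:4 pp2:1 pp3:2 pp4:1 pp5:1 pp6:1
Op 9: write(P1, v2, 110). refcount(pp2)=1 -> write in place. 7 ppages; refcounts: pp0:2 pp1:4 pp2:1 pp3:2 pp4:1 pp5:1 pp6:1
Op 10: write(P2, v0, 111). refcount(pp0)=2>1 -> COPY to pp7. 8 ppages; refcounts: pp0:1 pp1:4 pp2:1 pp3:2 pp4:1 pp5:1 pp6:1 pp7:1

yes yes yes yes no yes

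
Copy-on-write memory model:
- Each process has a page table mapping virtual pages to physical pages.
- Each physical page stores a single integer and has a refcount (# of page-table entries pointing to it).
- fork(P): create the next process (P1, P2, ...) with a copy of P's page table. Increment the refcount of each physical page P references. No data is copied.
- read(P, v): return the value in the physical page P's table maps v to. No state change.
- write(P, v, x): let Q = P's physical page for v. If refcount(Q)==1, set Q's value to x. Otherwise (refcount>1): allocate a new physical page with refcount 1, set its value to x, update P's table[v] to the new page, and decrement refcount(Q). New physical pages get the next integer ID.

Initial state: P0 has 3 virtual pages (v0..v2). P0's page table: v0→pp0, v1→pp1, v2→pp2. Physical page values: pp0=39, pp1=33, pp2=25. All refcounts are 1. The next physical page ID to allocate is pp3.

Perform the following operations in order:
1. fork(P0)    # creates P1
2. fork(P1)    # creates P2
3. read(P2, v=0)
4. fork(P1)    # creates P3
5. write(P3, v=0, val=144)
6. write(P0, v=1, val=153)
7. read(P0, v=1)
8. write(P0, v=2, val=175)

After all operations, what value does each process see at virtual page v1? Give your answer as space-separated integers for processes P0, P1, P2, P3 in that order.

Answer: 153 33 33 33

Derivation:
Op 1: fork(P0) -> P1. 3 ppages; refcounts: pp0:2 pp1:2 pp2:2
Op 2: fork(P1) -> P2. 3 ppages; refcounts: pp0:3 pp1:3 pp2:3
Op 3: read(P2, v0) -> 39. No state change.
Op 4: fork(P1) -> P3. 3 ppages; refcounts: pp0:4 pp1:4 pp2:4
Op 5: write(P3, v0, 144). refcount(pp0)=4>1 -> COPY to pp3. 4 ppages; refcounts: pp0:3 pp1:4 pp2:4 pp3:1
Op 6: write(P0, v1, 153). refcount(pp1)=4>1 -> COPY to pp4. 5 ppages; refcounts: pp0:3 pp1:3 pp2:4 pp3:1 pp4:1
Op 7: read(P0, v1) -> 153. No state change.
Op 8: write(P0, v2, 175). refcount(pp2)=4>1 -> COPY to pp5. 6 ppages; refcounts: pp0:3 pp1:3 pp2:3 pp3:1 pp4:1 pp5:1
P0: v1 -> pp4 = 153
P1: v1 -> pp1 = 33
P2: v1 -> pp1 = 33
P3: v1 -> pp1 = 33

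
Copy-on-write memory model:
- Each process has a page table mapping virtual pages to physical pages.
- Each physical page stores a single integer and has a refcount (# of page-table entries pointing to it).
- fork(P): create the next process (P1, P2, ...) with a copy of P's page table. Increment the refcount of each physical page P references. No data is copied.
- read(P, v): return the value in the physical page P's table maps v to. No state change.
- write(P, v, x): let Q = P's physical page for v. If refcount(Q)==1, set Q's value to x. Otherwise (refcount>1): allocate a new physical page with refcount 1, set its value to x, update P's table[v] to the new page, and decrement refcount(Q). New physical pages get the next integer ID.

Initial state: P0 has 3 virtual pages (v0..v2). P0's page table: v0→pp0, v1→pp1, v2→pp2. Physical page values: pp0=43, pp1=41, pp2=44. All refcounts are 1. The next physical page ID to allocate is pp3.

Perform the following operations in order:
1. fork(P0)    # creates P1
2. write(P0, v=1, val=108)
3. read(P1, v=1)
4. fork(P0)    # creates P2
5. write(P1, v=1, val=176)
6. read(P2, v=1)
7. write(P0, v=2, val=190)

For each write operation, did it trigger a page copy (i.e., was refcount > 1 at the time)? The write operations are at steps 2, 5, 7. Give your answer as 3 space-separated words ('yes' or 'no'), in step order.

Op 1: fork(P0) -> P1. 3 ppages; refcounts: pp0:2 pp1:2 pp2:2
Op 2: write(P0, v1, 108). refcount(pp1)=2>1 -> COPY to pp3. 4 ppages; refcounts: pp0:2 pp1:1 pp2:2 pp3:1
Op 3: read(P1, v1) -> 41. No state change.
Op 4: fork(P0) -> P2. 4 ppages; refcounts: pp0:3 pp1:1 pp2:3 pp3:2
Op 5: write(P1, v1, 176). refcount(pp1)=1 -> write in place. 4 ppages; refcounts: pp0:3 pp1:1 pp2:3 pp3:2
Op 6: read(P2, v1) -> 108. No state change.
Op 7: write(P0, v2, 190). refcount(pp2)=3>1 -> COPY to pp4. 5 ppages; refcounts: pp0:3 pp1:1 pp2:2 pp3:2 pp4:1

yes no yes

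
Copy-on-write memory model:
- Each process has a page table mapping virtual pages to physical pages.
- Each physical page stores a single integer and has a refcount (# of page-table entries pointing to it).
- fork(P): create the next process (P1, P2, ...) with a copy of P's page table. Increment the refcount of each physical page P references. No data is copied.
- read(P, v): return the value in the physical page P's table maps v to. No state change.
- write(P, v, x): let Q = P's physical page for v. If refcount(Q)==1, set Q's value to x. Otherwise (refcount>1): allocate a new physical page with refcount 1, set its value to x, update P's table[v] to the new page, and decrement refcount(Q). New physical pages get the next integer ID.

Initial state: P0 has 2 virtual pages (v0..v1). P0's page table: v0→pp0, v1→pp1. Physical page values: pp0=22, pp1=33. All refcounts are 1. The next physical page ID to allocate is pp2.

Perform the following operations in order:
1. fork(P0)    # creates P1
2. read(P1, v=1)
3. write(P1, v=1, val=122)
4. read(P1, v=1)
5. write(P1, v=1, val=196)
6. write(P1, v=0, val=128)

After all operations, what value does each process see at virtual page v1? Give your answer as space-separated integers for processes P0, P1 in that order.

Answer: 33 196

Derivation:
Op 1: fork(P0) -> P1. 2 ppages; refcounts: pp0:2 pp1:2
Op 2: read(P1, v1) -> 33. No state change.
Op 3: write(P1, v1, 122). refcount(pp1)=2>1 -> COPY to pp2. 3 ppages; refcounts: pp0:2 pp1:1 pp2:1
Op 4: read(P1, v1) -> 122. No state change.
Op 5: write(P1, v1, 196). refcount(pp2)=1 -> write in place. 3 ppages; refcounts: pp0:2 pp1:1 pp2:1
Op 6: write(P1, v0, 128). refcount(pp0)=2>1 -> COPY to pp3. 4 ppages; refcounts: pp0:1 pp1:1 pp2:1 pp3:1
P0: v1 -> pp1 = 33
P1: v1 -> pp2 = 196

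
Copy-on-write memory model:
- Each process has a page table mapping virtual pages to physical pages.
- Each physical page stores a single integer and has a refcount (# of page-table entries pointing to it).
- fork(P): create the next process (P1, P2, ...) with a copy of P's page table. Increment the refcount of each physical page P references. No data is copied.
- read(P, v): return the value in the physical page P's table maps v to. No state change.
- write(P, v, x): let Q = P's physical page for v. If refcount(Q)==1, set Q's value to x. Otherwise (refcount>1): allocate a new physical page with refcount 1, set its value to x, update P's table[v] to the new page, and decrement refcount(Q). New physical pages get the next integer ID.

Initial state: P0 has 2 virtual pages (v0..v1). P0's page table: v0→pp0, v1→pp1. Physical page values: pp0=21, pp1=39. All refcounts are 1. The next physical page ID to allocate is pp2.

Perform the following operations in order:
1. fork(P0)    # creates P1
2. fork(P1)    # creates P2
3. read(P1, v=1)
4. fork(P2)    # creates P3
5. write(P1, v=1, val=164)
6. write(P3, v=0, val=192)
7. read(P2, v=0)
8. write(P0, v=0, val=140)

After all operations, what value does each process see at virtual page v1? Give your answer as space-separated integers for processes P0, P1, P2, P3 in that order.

Answer: 39 164 39 39

Derivation:
Op 1: fork(P0) -> P1. 2 ppages; refcounts: pp0:2 pp1:2
Op 2: fork(P1) -> P2. 2 ppages; refcounts: pp0:3 pp1:3
Op 3: read(P1, v1) -> 39. No state change.
Op 4: fork(P2) -> P3. 2 ppages; refcounts: pp0:4 pp1:4
Op 5: write(P1, v1, 164). refcount(pp1)=4>1 -> COPY to pp2. 3 ppages; refcounts: pp0:4 pp1:3 pp2:1
Op 6: write(P3, v0, 192). refcount(pp0)=4>1 -> COPY to pp3. 4 ppages; refcounts: pp0:3 pp1:3 pp2:1 pp3:1
Op 7: read(P2, v0) -> 21. No state change.
Op 8: write(P0, v0, 140). refcount(pp0)=3>1 -> COPY to pp4. 5 ppages; refcounts: pp0:2 pp1:3 pp2:1 pp3:1 pp4:1
P0: v1 -> pp1 = 39
P1: v1 -> pp2 = 164
P2: v1 -> pp1 = 39
P3: v1 -> pp1 = 39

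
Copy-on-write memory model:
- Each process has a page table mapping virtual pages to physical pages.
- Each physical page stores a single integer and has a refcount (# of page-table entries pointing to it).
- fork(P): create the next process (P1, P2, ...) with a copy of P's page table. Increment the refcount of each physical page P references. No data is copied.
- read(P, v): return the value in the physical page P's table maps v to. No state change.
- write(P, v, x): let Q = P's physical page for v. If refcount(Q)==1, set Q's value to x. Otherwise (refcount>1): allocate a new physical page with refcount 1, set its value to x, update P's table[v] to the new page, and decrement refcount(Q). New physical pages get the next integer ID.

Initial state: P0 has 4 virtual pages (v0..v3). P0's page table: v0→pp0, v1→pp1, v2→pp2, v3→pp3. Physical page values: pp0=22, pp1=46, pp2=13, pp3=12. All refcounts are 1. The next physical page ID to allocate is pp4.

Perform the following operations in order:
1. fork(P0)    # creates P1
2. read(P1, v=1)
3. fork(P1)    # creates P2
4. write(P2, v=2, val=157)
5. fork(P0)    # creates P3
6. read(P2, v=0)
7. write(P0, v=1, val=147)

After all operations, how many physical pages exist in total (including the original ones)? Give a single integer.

Answer: 6

Derivation:
Op 1: fork(P0) -> P1. 4 ppages; refcounts: pp0:2 pp1:2 pp2:2 pp3:2
Op 2: read(P1, v1) -> 46. No state change.
Op 3: fork(P1) -> P2. 4 ppages; refcounts: pp0:3 pp1:3 pp2:3 pp3:3
Op 4: write(P2, v2, 157). refcount(pp2)=3>1 -> COPY to pp4. 5 ppages; refcounts: pp0:3 pp1:3 pp2:2 pp3:3 pp4:1
Op 5: fork(P0) -> P3. 5 ppages; refcounts: pp0:4 pp1:4 pp2:3 pp3:4 pp4:1
Op 6: read(P2, v0) -> 22. No state change.
Op 7: write(P0, v1, 147). refcount(pp1)=4>1 -> COPY to pp5. 6 ppages; refcounts: pp0:4 pp1:3 pp2:3 pp3:4 pp4:1 pp5:1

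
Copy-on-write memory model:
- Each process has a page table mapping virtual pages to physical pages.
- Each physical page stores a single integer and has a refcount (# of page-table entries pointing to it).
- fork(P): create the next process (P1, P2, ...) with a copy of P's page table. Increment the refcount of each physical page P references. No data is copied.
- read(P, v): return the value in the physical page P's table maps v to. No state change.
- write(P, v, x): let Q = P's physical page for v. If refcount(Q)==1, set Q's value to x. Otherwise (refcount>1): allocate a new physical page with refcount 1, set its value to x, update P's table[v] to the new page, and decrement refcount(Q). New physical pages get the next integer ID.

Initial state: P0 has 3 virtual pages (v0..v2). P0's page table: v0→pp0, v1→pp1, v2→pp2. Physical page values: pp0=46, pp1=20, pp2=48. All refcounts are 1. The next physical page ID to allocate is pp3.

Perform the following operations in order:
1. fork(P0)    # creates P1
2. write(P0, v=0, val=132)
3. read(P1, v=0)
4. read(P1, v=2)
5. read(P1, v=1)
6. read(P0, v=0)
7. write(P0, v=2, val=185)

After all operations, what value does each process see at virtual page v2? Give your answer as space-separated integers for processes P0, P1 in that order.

Answer: 185 48

Derivation:
Op 1: fork(P0) -> P1. 3 ppages; refcounts: pp0:2 pp1:2 pp2:2
Op 2: write(P0, v0, 132). refcount(pp0)=2>1 -> COPY to pp3. 4 ppages; refcounts: pp0:1 pp1:2 pp2:2 pp3:1
Op 3: read(P1, v0) -> 46. No state change.
Op 4: read(P1, v2) -> 48. No state change.
Op 5: read(P1, v1) -> 20. No state change.
Op 6: read(P0, v0) -> 132. No state change.
Op 7: write(P0, v2, 185). refcount(pp2)=2>1 -> COPY to pp4. 5 ppages; refcounts: pp0:1 pp1:2 pp2:1 pp3:1 pp4:1
P0: v2 -> pp4 = 185
P1: v2 -> pp2 = 48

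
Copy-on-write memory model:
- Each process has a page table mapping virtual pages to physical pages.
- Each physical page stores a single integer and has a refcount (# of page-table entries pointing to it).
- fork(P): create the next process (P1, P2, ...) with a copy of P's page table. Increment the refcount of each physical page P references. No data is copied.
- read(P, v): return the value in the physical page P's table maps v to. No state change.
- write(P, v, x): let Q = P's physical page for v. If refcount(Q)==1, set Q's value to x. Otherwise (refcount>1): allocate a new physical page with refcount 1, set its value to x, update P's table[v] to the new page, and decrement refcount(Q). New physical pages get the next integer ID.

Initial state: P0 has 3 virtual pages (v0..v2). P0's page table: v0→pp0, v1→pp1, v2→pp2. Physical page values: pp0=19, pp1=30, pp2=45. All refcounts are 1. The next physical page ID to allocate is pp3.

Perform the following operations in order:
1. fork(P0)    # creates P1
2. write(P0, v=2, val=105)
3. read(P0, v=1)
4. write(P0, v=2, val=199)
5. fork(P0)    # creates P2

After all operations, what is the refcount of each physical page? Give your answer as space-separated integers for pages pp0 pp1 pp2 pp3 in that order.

Op 1: fork(P0) -> P1. 3 ppages; refcounts: pp0:2 pp1:2 pp2:2
Op 2: write(P0, v2, 105). refcount(pp2)=2>1 -> COPY to pp3. 4 ppages; refcounts: pp0:2 pp1:2 pp2:1 pp3:1
Op 3: read(P0, v1) -> 30. No state change.
Op 4: write(P0, v2, 199). refcount(pp3)=1 -> write in place. 4 ppages; refcounts: pp0:2 pp1:2 pp2:1 pp3:1
Op 5: fork(P0) -> P2. 4 ppages; refcounts: pp0:3 pp1:3 pp2:1 pp3:2

Answer: 3 3 1 2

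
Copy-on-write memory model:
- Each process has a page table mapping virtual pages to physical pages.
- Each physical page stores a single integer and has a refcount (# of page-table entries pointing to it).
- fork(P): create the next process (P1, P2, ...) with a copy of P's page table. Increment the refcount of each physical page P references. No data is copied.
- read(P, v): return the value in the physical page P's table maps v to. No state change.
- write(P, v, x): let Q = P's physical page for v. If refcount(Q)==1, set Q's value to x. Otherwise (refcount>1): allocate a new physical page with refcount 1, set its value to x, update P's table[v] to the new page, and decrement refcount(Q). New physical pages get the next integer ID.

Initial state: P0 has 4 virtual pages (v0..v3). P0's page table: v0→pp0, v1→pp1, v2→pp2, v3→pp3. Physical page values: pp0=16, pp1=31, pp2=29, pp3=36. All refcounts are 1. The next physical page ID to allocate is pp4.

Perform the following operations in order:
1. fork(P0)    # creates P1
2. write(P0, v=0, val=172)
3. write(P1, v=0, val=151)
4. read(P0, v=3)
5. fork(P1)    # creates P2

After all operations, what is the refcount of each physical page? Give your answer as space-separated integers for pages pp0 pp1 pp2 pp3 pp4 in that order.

Op 1: fork(P0) -> P1. 4 ppages; refcounts: pp0:2 pp1:2 pp2:2 pp3:2
Op 2: write(P0, v0, 172). refcount(pp0)=2>1 -> COPY to pp4. 5 ppages; refcounts: pp0:1 pp1:2 pp2:2 pp3:2 pp4:1
Op 3: write(P1, v0, 151). refcount(pp0)=1 -> write in place. 5 ppages; refcounts: pp0:1 pp1:2 pp2:2 pp3:2 pp4:1
Op 4: read(P0, v3) -> 36. No state change.
Op 5: fork(P1) -> P2. 5 ppages; refcounts: pp0:2 pp1:3 pp2:3 pp3:3 pp4:1

Answer: 2 3 3 3 1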